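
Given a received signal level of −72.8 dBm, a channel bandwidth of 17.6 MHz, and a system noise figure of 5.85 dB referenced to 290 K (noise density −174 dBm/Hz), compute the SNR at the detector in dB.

22.9 dB

Noise floor: N = −174 + 10 log₁₀(B) + NF
10 log₁₀(1.76×10⁷) = 72.46 dB
N = −174 + 72.46 + 5.85 = −95.69 dBm
SNR = P_sig − N = −72.8 − (−95.69) = 22.89 dB → 22.9 dB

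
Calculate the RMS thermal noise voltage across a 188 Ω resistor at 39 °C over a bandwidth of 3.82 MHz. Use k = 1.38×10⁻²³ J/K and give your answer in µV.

3.52 µV

T = 39 °C + 273.15 = 312.15 K
V_n = √(4kTRB)
4kTRB = 4 × 1.38×10⁻²³ × 312.15 × 1.88×10² × 3.82×10⁶ = 1.24×10⁻¹¹ V²
V_n = √(1.24×10⁻¹¹) = 3.52×10⁻⁶ V = 3.52 µV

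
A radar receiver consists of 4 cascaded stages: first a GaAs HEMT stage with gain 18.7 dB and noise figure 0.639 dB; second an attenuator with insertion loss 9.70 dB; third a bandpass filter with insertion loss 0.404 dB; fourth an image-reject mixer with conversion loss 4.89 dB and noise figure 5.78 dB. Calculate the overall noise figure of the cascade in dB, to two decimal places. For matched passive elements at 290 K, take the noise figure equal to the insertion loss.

Convert to linear (a loss of L dB is a gain of −L dB): F_i = 10^(NF_i/10), G_i = 10^(G_i,dB/10)
  Stage 1: F_1 = 10^(0.639/10) = 1.159, G_1 = 10^(18.7/10) = 74.13
  Stage 2: F_2 = 10^(9.70/10) = 9.333, G_2 = 10^(−9.70/10) = 0.1072
  Stage 3: F_3 = 10^(0.404/10) = 1.097, G_3 = 10^(−0.404/10) = 0.9112
  Stage 4: F_4 = 10^(5.78/10) = 3.784, G_4 = 10^(−4.89/10) = 0.3243
Friis cascade:
  F = 1.159 + (9.333 − 1)/74.13 + (1.097 − 1)/7.943 + (3.784 − 1)/7.238 = 1.668
NF = 10 log₁₀(1.668) = 2.22 dB

2.22 dB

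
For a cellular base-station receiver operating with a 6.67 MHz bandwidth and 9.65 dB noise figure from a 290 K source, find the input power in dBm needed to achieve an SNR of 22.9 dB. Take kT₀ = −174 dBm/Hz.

Sensitivity = −174 + 10 log₁₀(B) + NF + SNR_min
= −174 + 68.24 + 9.65 + 22.9
= −73.21 dBm → −73.2 dBm

−73.2 dBm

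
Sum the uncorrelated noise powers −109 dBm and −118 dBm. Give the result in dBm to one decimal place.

Convert to linear, add, convert back:
P₁ = 1.26×10⁻¹⁴ W, P₂ = 1.58×10⁻¹⁵ W
P_tot = 1.42×10⁻¹⁴ W → 10 log₁₀(P_tot / 10⁻³) = −108.5 dBm

−108.5 dBm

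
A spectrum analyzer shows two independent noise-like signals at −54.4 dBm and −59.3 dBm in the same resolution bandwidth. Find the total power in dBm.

−53.2 dBm

Convert to linear, add, convert back:
P₁ = 3.63×10⁻⁹ W, P₂ = 1.17×10⁻⁹ W
P_tot = 4.81×10⁻⁹ W → 10 log₁₀(P_tot / 10⁻³) = −53.2 dBm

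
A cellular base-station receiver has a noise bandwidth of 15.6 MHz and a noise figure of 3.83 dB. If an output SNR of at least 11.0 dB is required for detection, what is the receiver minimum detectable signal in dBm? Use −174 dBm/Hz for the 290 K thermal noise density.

−87.2 dBm

Sensitivity = −174 + 10 log₁₀(B) + NF + SNR_min
= −174 + 71.93 + 3.83 + 11.0
= −87.24 dBm → −87.2 dBm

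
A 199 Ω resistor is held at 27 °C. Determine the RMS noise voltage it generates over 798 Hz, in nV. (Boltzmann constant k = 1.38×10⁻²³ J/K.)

T = 27 °C + 273.15 = 300.15 K
V_n = √(4kTRB)
4kTRB = 4 × 1.38×10⁻²³ × 300.15 × 1.99×10² × 7.98×10² = 2.63×10⁻¹⁵ V²
V_n = √(2.63×10⁻¹⁵) = 5.13×10⁻⁸ V = 51.3 nV

51.3 nV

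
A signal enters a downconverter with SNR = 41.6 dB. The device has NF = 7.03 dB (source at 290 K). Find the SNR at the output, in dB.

By definition F = SNR_in/SNR_out, so in dB: SNR_out = SNR_in − NF
SNR_out = 41.6 − 7.03 = 34.57 dB

34.57 dB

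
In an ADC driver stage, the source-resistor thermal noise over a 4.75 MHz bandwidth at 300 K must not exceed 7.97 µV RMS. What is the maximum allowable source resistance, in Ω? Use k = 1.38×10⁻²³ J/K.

Johnson–Nyquist: V_n = √(4kTRB) ⇒ R = V_n² / (4kTB)
4kTB = 4 × 1.38×10⁻²³ × 300 × 4.75×10⁶ = 7.87×10⁻¹⁴
R = (7.97×10⁻⁶)² / 7.87×10⁻¹⁴ = 8.08×10² Ω = 808 Ω

808 Ω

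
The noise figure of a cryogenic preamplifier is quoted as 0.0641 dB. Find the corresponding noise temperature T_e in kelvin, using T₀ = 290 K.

4.31 K

F = 10^(0.0641/10) = 1.01487
T_e = (F − 1)·T₀ = (1.01487 − 1) × 290 = 4.31 K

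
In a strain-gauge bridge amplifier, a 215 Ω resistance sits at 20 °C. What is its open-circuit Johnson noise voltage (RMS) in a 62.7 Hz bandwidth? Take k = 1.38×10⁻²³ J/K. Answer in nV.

T = 20 °C + 273.15 = 293.15 K
V_n = √(4kTRB)
4kTRB = 4 × 1.38×10⁻²³ × 293.15 × 2.15×10² × 6.27×10¹ = 2.18×10⁻¹⁶ V²
V_n = √(2.18×10⁻¹⁶) = 1.48×10⁻⁸ V = 14.8 nV

14.8 nV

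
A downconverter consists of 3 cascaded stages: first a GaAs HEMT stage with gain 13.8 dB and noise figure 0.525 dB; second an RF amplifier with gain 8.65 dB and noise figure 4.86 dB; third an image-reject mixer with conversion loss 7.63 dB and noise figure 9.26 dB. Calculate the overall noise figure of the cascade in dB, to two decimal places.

Convert to linear (a loss of L dB is a gain of −L dB): F_i = 10^(NF_i/10), G_i = 10^(G_i,dB/10)
  Stage 1: F_1 = 10^(0.525/10) = 1.128, G_1 = 10^(13.8/10) = 23.99
  Stage 2: F_2 = 10^(4.86/10) = 3.062, G_2 = 10^(8.65/10) = 7.328
  Stage 3: F_3 = 10^(9.26/10) = 8.433, G_3 = 10^(−7.63/10) = 0.1726
Friis cascade:
  F = 1.128 + (3.062 − 1)/23.99 + (8.433 − 1)/175.8 = 1.257
NF = 10 log₁₀(1.257) = 0.99 dB

0.99 dB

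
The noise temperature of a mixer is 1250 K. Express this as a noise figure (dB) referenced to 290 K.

7.25 dB

F = 1 + T_e/T₀ = 1 + 1250/290 = 5.31034
NF = 10 log₁₀(5.31034) = 7.25 dB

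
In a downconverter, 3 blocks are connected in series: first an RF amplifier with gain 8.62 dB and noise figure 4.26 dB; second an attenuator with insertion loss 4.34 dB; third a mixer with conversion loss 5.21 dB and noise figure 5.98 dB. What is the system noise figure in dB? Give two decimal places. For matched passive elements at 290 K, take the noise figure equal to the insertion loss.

6.03 dB

Convert to linear (a loss of L dB is a gain of −L dB): F_i = 10^(NF_i/10), G_i = 10^(G_i,dB/10)
  Stage 1: F_1 = 10^(4.26/10) = 2.667, G_1 = 10^(8.62/10) = 7.278
  Stage 2: F_2 = 10^(4.34/10) = 2.716, G_2 = 10^(−4.34/10) = 0.3681
  Stage 3: F_3 = 10^(5.98/10) = 3.963, G_3 = 10^(−5.21/10) = 0.3013
Friis cascade:
  F = 2.667 + (2.716 − 1)/7.278 + (3.963 − 1)/2.679 = 4.009
NF = 10 log₁₀(4.009) = 6.03 dB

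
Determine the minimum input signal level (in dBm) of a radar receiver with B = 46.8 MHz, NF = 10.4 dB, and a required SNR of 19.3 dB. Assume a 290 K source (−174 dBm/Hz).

Sensitivity = −174 + 10 log₁₀(B) + NF + SNR_min
= −174 + 76.7 + 10.4 + 19.3
= −67.6 dBm → −67.6 dBm

−67.6 dBm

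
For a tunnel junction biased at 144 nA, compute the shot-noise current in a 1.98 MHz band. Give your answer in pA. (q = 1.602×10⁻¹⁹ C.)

302 pA

I_n = √(2qI·B)
2qI·B = 2 × 1.602×10⁻¹⁹ × 1.44×10⁻⁷ × 1.98×10⁶ = 9.14×10⁻²⁰ A²
I_n = √(9.14×10⁻²⁰) = 3.02×10⁻¹⁰ A = 302 pA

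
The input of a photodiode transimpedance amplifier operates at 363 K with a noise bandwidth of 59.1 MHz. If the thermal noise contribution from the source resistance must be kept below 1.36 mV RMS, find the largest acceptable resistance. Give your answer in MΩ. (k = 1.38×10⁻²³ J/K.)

1.56 MΩ

Johnson–Nyquist: V_n = √(4kTRB) ⇒ R = V_n² / (4kTB)
4kTB = 4 × 1.38×10⁻²³ × 363 × 5.91×10⁷ = 1.18×10⁻¹²
R = (1.36×10⁻³)² / 1.18×10⁻¹² = 1.56×10⁶ Ω = 1.56 MΩ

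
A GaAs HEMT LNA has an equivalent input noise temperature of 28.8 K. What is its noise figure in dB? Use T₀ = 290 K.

0.411 dB

F = 1 + T_e/T₀ = 1 + 28.8/290 = 1.09931
NF = 10 log₁₀(1.09931) = 0.411 dB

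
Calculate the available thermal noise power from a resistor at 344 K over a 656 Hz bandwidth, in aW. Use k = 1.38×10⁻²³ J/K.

P_n = kTB = 1.38×10⁻²³ × 344 × 6.56×10² = 3.11×10⁻¹⁸ W = 3.11 aW

3.11 aW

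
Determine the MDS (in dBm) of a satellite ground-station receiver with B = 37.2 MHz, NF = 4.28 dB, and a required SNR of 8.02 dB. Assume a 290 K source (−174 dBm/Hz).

−86.0 dBm

Sensitivity = −174 + 10 log₁₀(B) + NF + SNR_min
= −174 + 75.71 + 4.28 + 8.02
= −85.99 dBm → −86.0 dBm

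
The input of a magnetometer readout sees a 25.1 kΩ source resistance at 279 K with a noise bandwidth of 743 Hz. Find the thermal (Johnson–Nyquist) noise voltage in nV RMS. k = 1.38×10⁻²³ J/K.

536 nV

V_n = √(4kTRB)
4kTRB = 4 × 1.38×10⁻²³ × 279 × 2.51×10⁴ × 7.43×10² = 2.87×10⁻¹³ V²
V_n = √(2.87×10⁻¹³) = 5.36×10⁻⁷ V = 536 nV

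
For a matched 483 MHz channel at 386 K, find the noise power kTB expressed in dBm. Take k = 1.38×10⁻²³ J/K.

−85.9 dBm

P_n = kTB = 1.38×10⁻²³ × 386 × 4.83×10⁸ = 2.57×10⁻¹² W
In dBm: 10 log₁₀(2.57×10⁻¹² / 10⁻³) = −85.9 dBm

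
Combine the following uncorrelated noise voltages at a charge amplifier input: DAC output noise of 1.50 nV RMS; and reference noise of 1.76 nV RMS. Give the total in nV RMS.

Uncorrelated sources add in power (mean-square): V_tot = √(ΣV_i²)
V_tot = √[(1.50×10⁻⁹)² + (1.76×10⁻⁹)²] = 2.31×10⁻⁹ V = 2.31 nV

2.31 nV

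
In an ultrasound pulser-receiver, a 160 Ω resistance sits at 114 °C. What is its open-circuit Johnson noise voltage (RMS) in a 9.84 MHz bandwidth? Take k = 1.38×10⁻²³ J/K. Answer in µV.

T = 114 °C + 273.15 = 387.15 K
V_n = √(4kTRB)
4kTRB = 4 × 1.38×10⁻²³ × 387.15 × 1.60×10² × 9.84×10⁶ = 3.36×10⁻¹¹ V²
V_n = √(3.36×10⁻¹¹) = 5.80×10⁻⁶ V = 5.80 µV

5.80 µV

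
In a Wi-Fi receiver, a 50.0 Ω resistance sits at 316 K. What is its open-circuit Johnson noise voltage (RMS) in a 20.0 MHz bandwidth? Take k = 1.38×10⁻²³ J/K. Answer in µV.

V_n = √(4kTRB)
4kTRB = 4 × 1.38×10⁻²³ × 316 × 5.00×10¹ × 2.00×10⁷ = 1.74×10⁻¹¹ V²
V_n = √(1.74×10⁻¹¹) = 4.18×10⁻⁶ V = 4.18 µV

4.18 µV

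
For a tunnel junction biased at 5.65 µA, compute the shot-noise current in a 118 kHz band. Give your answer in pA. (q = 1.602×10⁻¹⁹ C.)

I_n = √(2qI·B)
2qI·B = 2 × 1.602×10⁻¹⁹ × 5.65×10⁻⁶ × 1.18×10⁵ = 2.14×10⁻¹⁹ A²
I_n = √(2.14×10⁻¹⁹) = 4.62×10⁻¹⁰ A = 462 pA

462 pA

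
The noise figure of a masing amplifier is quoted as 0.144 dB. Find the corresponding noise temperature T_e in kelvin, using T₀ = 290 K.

F = 10^(0.144/10) = 1.03371
T_e = (F − 1)·T₀ = (1.03371 − 1) × 290 = 9.78 K

9.78 K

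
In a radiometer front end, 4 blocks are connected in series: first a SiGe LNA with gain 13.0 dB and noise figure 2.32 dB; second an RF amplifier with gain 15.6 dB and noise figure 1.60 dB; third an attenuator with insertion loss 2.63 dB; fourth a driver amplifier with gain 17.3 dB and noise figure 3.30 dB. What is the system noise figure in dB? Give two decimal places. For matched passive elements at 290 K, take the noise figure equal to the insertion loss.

2.39 dB

Convert to linear (a loss of L dB is a gain of −L dB): F_i = 10^(NF_i/10), G_i = 10^(G_i,dB/10)
  Stage 1: F_1 = 10^(2.32/10) = 1.706, G_1 = 10^(13.0/10) = 19.95
  Stage 2: F_2 = 10^(1.60/10) = 1.445, G_2 = 10^(15.6/10) = 36.31
  Stage 3: F_3 = 10^(2.63/10) = 1.832, G_3 = 10^(−2.63/10) = 0.5458
  Stage 4: F_4 = 10^(3.30/10) = 2.138, G_4 = 10^(17.3/10) = 53.70
Friis cascade:
  F = 1.706 + (1.445 − 1)/19.95 + (1.832 − 1)/724.4 + (2.138 − 1)/395.4 = 1.732
NF = 10 log₁₀(1.732) = 2.39 dB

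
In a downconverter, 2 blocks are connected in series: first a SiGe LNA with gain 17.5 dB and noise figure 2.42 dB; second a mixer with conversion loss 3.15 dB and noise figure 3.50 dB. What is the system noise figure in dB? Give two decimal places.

2.47 dB

Convert to linear (a loss of L dB is a gain of −L dB): F_i = 10^(NF_i/10), G_i = 10^(G_i,dB/10)
  Stage 1: F_1 = 10^(2.42/10) = 1.746, G_1 = 10^(17.5/10) = 56.23
  Stage 2: F_2 = 10^(3.50/10) = 2.239, G_2 = 10^(−3.15/10) = 0.4842
Friis cascade:
  F = 1.746 + (2.239 − 1)/56.23 = 1.768
NF = 10 log₁₀(1.768) = 2.47 dB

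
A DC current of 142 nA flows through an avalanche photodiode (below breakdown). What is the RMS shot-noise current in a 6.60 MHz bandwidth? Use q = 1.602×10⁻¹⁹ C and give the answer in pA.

548 pA

I_n = √(2qI·B)
2qI·B = 2 × 1.602×10⁻¹⁹ × 1.42×10⁻⁷ × 6.60×10⁶ = 3.00×10⁻¹⁹ A²
I_n = √(3.00×10⁻¹⁹) = 5.48×10⁻¹⁰ A = 548 pA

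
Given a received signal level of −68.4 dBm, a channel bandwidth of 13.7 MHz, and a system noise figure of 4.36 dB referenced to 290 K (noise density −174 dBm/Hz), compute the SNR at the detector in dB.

Noise floor: N = −174 + 10 log₁₀(B) + NF
10 log₁₀(1.37×10⁷) = 71.37 dB
N = −174 + 71.37 + 4.36 = −98.27 dBm
SNR = P_sig − N = −68.4 − (−98.27) = 29.87 dB → 29.9 dB

29.9 dB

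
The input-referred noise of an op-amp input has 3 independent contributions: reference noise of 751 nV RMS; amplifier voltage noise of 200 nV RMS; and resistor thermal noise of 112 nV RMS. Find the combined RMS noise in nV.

785 nV

Uncorrelated sources add in power (mean-square): V_tot = √(ΣV_i²)
V_tot = √[(7.51×10⁻⁷)² + (2.00×10⁻⁷)² + (1.12×10⁻⁷)²] = 7.85×10⁻⁷ V = 785 nV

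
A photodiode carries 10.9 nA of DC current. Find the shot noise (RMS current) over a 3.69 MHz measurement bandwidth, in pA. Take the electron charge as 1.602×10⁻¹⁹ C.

114 pA

I_n = √(2qI·B)
2qI·B = 2 × 1.602×10⁻¹⁹ × 1.09×10⁻⁸ × 3.69×10⁶ = 1.29×10⁻²⁰ A²
I_n = √(1.29×10⁻²⁰) = 1.14×10⁻¹⁰ A = 114 pA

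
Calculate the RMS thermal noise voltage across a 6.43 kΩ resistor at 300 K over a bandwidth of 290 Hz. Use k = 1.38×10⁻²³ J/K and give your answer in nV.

V_n = √(4kTRB)
4kTRB = 4 × 1.38×10⁻²³ × 300 × 6.43×10³ × 2.90×10² = 3.09×10⁻¹⁴ V²
V_n = √(3.09×10⁻¹⁴) = 1.76×10⁻⁷ V = 176 nV

176 nV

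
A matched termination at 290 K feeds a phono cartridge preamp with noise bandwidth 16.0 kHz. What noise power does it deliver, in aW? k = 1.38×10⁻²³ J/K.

P_n = kTB = 1.38×10⁻²³ × 290 × 1.60×10⁴ = 6.40×10⁻¹⁷ W = 64.0 aW

64.0 aW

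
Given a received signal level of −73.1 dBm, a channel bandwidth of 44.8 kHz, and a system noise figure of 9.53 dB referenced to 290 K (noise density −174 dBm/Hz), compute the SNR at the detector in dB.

Noise floor: N = −174 + 10 log₁₀(B) + NF
10 log₁₀(4.48×10⁴) = 46.51 dB
N = −174 + 46.51 + 9.53 = −117.96 dBm
SNR = P_sig − N = −73.1 − (−117.96) = 44.86 dB → 44.9 dB

44.9 dB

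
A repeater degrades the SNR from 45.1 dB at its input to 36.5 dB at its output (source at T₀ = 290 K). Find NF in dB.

NF (dB) = SNR_in(dB) − SNR_out(dB) when the source is at T₀
NF = 45.1 − 36.5 = 8.6 dB

8.6 dB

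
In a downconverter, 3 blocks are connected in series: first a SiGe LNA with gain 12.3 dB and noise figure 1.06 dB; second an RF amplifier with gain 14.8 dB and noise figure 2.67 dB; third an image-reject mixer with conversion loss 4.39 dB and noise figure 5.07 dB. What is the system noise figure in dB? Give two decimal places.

1.24 dB

Convert to linear (a loss of L dB is a gain of −L dB): F_i = 10^(NF_i/10), G_i = 10^(G_i,dB/10)
  Stage 1: F_1 = 10^(1.06/10) = 1.276, G_1 = 10^(12.3/10) = 16.98
  Stage 2: F_2 = 10^(2.67/10) = 1.849, G_2 = 10^(14.8/10) = 30.20
  Stage 3: F_3 = 10^(5.07/10) = 3.214, G_3 = 10^(−4.39/10) = 0.3639
Friis cascade:
  F = 1.276 + (1.849 − 1)/16.98 + (3.214 − 1)/512.9 = 1.331
NF = 10 log₁₀(1.331) = 1.24 dB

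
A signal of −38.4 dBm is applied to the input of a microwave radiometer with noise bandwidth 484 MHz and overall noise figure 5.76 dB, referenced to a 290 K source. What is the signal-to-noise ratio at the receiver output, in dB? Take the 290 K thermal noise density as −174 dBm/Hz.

Noise floor: N = −174 + 10 log₁₀(B) + NF
10 log₁₀(4.84×10⁸) = 86.85 dB
N = −174 + 86.85 + 5.76 = −81.39 dBm
SNR = P_sig − N = −38.4 − (−81.39) = 42.99 dB → 43.0 dB

43.0 dB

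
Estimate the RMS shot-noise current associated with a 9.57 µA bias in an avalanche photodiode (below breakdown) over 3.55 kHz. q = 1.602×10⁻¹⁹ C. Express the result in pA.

104 pA

I_n = √(2qI·B)
2qI·B = 2 × 1.602×10⁻¹⁹ × 9.57×10⁻⁶ × 3.55×10³ = 1.09×10⁻²⁰ A²
I_n = √(1.09×10⁻²⁰) = 1.04×10⁻¹⁰ A = 104 pA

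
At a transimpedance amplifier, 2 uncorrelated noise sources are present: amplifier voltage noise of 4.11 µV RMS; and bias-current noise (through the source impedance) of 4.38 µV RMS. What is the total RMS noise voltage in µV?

6.01 µV

Uncorrelated sources add in power (mean-square): V_tot = √(ΣV_i²)
V_tot = √[(4.11×10⁻⁶)² + (4.38×10⁻⁶)²] = 6.01×10⁻⁶ V = 6.01 µV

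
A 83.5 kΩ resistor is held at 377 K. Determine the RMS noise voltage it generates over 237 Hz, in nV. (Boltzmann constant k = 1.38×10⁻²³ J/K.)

642 nV

V_n = √(4kTRB)
4kTRB = 4 × 1.38×10⁻²³ × 377 × 8.35×10⁴ × 2.37×10² = 4.12×10⁻¹³ V²
V_n = √(4.12×10⁻¹³) = 6.42×10⁻⁷ V = 642 nV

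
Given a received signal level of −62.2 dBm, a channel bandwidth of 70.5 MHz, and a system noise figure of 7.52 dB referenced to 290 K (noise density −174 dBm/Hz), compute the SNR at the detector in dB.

25.8 dB

Noise floor: N = −174 + 10 log₁₀(B) + NF
10 log₁₀(7.05×10⁷) = 78.48 dB
N = −174 + 78.48 + 7.52 = −88.00 dBm
SNR = P_sig − N = −62.2 − (−88.00) = 25.80 dB → 25.8 dB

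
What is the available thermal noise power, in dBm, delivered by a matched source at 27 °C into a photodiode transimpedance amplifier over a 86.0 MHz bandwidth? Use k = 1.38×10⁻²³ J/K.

T = 27 °C + 273.15 = 300.15 K
P_n = kTB = 1.38×10⁻²³ × 300.15 × 8.60×10⁷ = 3.56×10⁻¹³ W
In dBm: 10 log₁₀(3.56×10⁻¹³ / 10⁻³) = −94.5 dBm

−94.5 dBm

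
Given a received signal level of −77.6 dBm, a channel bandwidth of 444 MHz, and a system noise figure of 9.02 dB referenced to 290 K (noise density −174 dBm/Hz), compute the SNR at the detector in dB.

0.9 dB

Noise floor: N = −174 + 10 log₁₀(B) + NF
10 log₁₀(4.44×10⁸) = 86.47 dB
N = −174 + 86.47 + 9.02 = −78.51 dBm
SNR = P_sig − N = −77.6 − (−78.51) = 0.91 dB → 0.9 dB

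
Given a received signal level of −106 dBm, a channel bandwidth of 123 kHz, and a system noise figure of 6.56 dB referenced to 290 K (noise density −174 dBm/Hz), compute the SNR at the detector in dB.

10.5 dB

Noise floor: N = −174 + 10 log₁₀(B) + NF
10 log₁₀(1.23×10⁵) = 50.9 dB
N = −174 + 50.9 + 6.56 = −116.54 dBm
SNR = P_sig − N = −106 − (−116.54) = 10.54 dB → 10.5 dB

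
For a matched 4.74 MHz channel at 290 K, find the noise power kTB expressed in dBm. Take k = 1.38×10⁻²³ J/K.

−107.2 dBm

P_n = kTB = 1.38×10⁻²³ × 290 × 4.74×10⁶ = 1.90×10⁻¹⁴ W
In dBm: 10 log₁₀(1.90×10⁻¹⁴ / 10⁻³) = −107.2 dBm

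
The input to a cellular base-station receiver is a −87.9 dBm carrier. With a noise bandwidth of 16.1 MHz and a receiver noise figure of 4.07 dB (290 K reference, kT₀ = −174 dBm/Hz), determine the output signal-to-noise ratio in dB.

10.0 dB

Noise floor: N = −174 + 10 log₁₀(B) + NF
10 log₁₀(1.61×10⁷) = 72.07 dB
N = −174 + 72.07 + 4.07 = −97.86 dBm
SNR = P_sig − N = −87.9 − (−97.86) = 9.96 dB → 10.0 dB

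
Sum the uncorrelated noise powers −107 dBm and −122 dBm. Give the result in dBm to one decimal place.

Convert to linear, add, convert back:
P₁ = 2.00×10⁻¹⁴ W, P₂ = 6.31×10⁻¹⁶ W
P_tot = 2.06×10⁻¹⁴ W → 10 log₁₀(P_tot / 10⁻³) = −106.9 dBm

−106.9 dBm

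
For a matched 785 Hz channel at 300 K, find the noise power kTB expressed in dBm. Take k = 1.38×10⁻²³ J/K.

P_n = kTB = 1.38×10⁻²³ × 300 × 7.85×10² = 3.25×10⁻¹⁸ W
In dBm: 10 log₁₀(3.25×10⁻¹⁸ / 10⁻³) = −144.9 dBm

−144.9 dBm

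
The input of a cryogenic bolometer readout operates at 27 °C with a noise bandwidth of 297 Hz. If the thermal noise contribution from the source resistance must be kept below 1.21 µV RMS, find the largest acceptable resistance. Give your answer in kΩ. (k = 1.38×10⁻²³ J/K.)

T = 27 °C + 273.15 = 300.15 K
Johnson–Nyquist: V_n = √(4kTRB) ⇒ R = V_n² / (4kTB)
4kTB = 4 × 1.38×10⁻²³ × 300.15 × 2.97×10² = 4.92×10⁻¹⁸
R = (1.21×10⁻⁶)² / 4.92×10⁻¹⁸ = 2.98×10⁵ Ω = 298 kΩ

298 kΩ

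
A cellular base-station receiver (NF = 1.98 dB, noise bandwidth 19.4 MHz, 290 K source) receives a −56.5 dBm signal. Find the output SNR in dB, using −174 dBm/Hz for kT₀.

42.6 dB

Noise floor: N = −174 + 10 log₁₀(B) + NF
10 log₁₀(1.94×10⁷) = 72.88 dB
N = −174 + 72.88 + 1.98 = −99.14 dBm
SNR = P_sig − N = −56.5 − (−99.14) = 42.64 dB → 42.6 dB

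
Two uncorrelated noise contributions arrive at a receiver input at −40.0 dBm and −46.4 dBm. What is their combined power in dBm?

Convert to linear, add, convert back:
P₁ = 1.00×10⁻⁷ W, P₂ = 2.29×10⁻⁸ W
P_tot = 1.23×10⁻⁷ W → 10 log₁₀(P_tot / 10⁻³) = −39.1 dBm

−39.1 dBm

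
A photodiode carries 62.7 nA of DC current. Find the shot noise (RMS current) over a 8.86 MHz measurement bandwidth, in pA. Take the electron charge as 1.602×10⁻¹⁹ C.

422 pA

I_n = √(2qI·B)
2qI·B = 2 × 1.602×10⁻¹⁹ × 6.27×10⁻⁸ × 8.86×10⁶ = 1.78×10⁻¹⁹ A²
I_n = √(1.78×10⁻¹⁹) = 4.22×10⁻¹⁰ A = 422 pA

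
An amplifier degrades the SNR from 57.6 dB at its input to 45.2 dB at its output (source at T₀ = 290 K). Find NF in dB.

NF (dB) = SNR_in(dB) − SNR_out(dB) when the source is at T₀
NF = 57.6 − 45.2 = 12.4 dB

12.4 dB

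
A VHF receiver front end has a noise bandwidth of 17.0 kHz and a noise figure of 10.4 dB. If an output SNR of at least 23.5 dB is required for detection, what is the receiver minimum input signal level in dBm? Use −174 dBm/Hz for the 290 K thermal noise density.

Sensitivity = −174 + 10 log₁₀(B) + NF + SNR_min
= −174 + 42.3 + 10.4 + 23.5
= −97.8 dBm → −97.8 dBm

−97.8 dBm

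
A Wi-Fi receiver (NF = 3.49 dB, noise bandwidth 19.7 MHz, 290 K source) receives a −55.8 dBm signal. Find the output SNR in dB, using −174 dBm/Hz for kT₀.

41.8 dB

Noise floor: N = −174 + 10 log₁₀(B) + NF
10 log₁₀(1.97×10⁷) = 72.94 dB
N = −174 + 72.94 + 3.49 = −97.57 dBm
SNR = P_sig − N = −55.8 − (−97.57) = 41.77 dB → 41.8 dB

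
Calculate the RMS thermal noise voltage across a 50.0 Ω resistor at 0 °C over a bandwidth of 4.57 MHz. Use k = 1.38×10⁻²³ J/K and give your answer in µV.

1.86 µV

T = 0 °C + 273.15 = 273.15 K
V_n = √(4kTRB)
4kTRB = 4 × 1.38×10⁻²³ × 273.15 × 5.00×10¹ × 4.57×10⁶ = 3.45×10⁻¹² V²
V_n = √(3.45×10⁻¹²) = 1.86×10⁻⁶ V = 1.86 µV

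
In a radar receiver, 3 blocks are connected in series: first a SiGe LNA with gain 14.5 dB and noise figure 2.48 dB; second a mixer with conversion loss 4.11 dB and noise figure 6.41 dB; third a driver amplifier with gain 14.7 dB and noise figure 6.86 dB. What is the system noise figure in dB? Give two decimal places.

Convert to linear (a loss of L dB is a gain of −L dB): F_i = 10^(NF_i/10), G_i = 10^(G_i,dB/10)
  Stage 1: F_1 = 10^(2.48/10) = 1.770, G_1 = 10^(14.5/10) = 28.18
  Stage 2: F_2 = 10^(6.41/10) = 4.375, G_2 = 10^(−4.11/10) = 0.3882
  Stage 3: F_3 = 10^(6.86/10) = 4.853, G_3 = 10^(14.7/10) = 29.51
Friis cascade:
  F = 1.770 + (4.375 − 1)/28.18 + (4.853 − 1)/10.94 = 2.242
NF = 10 log₁₀(2.242) = 3.51 dB

3.51 dB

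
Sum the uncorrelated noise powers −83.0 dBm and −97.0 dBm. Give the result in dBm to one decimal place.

−82.8 dBm

Convert to linear, add, convert back:
P₁ = 5.01×10⁻¹² W, P₂ = 2.00×10⁻¹³ W
P_tot = 5.21×10⁻¹² W → 10 log₁₀(P_tot / 10⁻³) = −82.8 dBm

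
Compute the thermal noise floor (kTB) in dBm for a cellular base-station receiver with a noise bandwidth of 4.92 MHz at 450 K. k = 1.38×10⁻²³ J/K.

−105.1 dBm

P_n = kTB = 1.38×10⁻²³ × 450 × 4.92×10⁶ = 3.06×10⁻¹⁴ W
In dBm: 10 log₁₀(3.06×10⁻¹⁴ / 10⁻³) = −105.1 dBm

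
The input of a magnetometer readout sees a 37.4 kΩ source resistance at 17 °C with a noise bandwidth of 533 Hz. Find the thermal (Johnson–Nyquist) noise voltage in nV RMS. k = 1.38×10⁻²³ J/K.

T = 17 °C + 273.15 = 290.15 K
V_n = √(4kTRB)
4kTRB = 4 × 1.38×10⁻²³ × 290.15 × 3.74×10⁴ × 5.33×10² = 3.19×10⁻¹³ V²
V_n = √(3.19×10⁻¹³) = 5.65×10⁻⁷ V = 565 nV

565 nV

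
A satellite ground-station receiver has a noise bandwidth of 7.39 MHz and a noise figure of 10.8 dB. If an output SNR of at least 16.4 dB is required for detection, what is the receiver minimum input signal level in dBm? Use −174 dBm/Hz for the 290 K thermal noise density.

−78.1 dBm

Sensitivity = −174 + 10 log₁₀(B) + NF + SNR_min
= −174 + 68.69 + 10.8 + 16.4
= −78.11 dBm → −78.1 dBm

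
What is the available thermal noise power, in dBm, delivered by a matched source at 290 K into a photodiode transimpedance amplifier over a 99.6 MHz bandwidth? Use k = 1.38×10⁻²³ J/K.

−94.0 dBm

P_n = kTB = 1.38×10⁻²³ × 290 × 9.96×10⁷ = 3.99×10⁻¹³ W
In dBm: 10 log₁₀(3.99×10⁻¹³ / 10⁻³) = −94.0 dBm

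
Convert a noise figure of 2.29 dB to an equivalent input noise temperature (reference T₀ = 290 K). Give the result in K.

201 K

F = 10^(2.29/10) = 1.69434
T_e = (F − 1)·T₀ = (1.69434 − 1) × 290 = 201 K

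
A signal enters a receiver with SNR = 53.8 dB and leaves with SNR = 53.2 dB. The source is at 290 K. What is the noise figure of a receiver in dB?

NF (dB) = SNR_in(dB) − SNR_out(dB) when the source is at T₀
NF = 53.8 − 53.2 = 0.6 dB

0.6 dB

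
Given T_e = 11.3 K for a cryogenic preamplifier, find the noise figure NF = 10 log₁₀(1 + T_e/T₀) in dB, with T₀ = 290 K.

F = 1 + T_e/T₀ = 1 + 11.3/290 = 1.03897
NF = 10 log₁₀(1.03897) = 0.166 dB

0.166 dB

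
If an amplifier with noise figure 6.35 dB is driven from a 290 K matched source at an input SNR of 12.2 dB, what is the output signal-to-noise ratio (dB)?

By definition F = SNR_in/SNR_out, so in dB: SNR_out = SNR_in − NF
SNR_out = 12.2 − 6.35 = 5.85 dB

5.85 dB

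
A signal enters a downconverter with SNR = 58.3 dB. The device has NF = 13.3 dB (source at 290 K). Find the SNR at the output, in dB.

By definition F = SNR_in/SNR_out, so in dB: SNR_out = SNR_in − NF
SNR_out = 58.3 − 13.3 = 45.0 dB

45.0 dB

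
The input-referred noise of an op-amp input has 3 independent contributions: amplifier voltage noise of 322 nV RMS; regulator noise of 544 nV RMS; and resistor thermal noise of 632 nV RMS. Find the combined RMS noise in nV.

894 nV

Uncorrelated sources add in power (mean-square): V_tot = √(ΣV_i²)
V_tot = √[(3.22×10⁻⁷)² + (5.44×10⁻⁷)² + (6.32×10⁻⁷)²] = 8.94×10⁻⁷ V = 894 nV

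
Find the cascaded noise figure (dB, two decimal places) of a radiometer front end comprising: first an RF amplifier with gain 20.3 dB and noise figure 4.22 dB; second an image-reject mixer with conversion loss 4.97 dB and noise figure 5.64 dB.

Convert to linear (a loss of L dB is a gain of −L dB): F_i = 10^(NF_i/10), G_i = 10^(G_i,dB/10)
  Stage 1: F_1 = 10^(4.22/10) = 2.642, G_1 = 10^(20.3/10) = 107.2
  Stage 2: F_2 = 10^(5.64/10) = 3.664, G_2 = 10^(−4.97/10) = 0.3184
Friis cascade:
  F = 2.642 + (3.664 − 1)/107.2 = 2.667
NF = 10 log₁₀(2.667) = 4.26 dB

4.26 dB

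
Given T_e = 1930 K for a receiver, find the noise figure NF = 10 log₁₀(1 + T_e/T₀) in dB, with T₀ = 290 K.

8.84 dB

F = 1 + T_e/T₀ = 1 + 1930/290 = 7.65517
NF = 10 log₁₀(7.65517) = 8.84 dB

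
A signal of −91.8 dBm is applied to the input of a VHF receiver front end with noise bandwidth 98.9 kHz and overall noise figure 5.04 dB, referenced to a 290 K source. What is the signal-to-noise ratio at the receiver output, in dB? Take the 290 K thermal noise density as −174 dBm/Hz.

27.2 dB

Noise floor: N = −174 + 10 log₁₀(B) + NF
10 log₁₀(9.89×10⁴) = 49.95 dB
N = −174 + 49.95 + 5.04 = −119.01 dBm
SNR = P_sig − N = −91.8 − (−119.01) = 27.21 dB → 27.2 dB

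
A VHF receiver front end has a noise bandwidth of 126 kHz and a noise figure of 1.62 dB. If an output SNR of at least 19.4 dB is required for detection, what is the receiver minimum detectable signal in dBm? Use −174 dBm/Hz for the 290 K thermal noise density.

−102.0 dBm

Sensitivity = −174 + 10 log₁₀(B) + NF + SNR_min
= −174 + 51 + 1.62 + 19.4
= −101.98 dBm → −102.0 dBm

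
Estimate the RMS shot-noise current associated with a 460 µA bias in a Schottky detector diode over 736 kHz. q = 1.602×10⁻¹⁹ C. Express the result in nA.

10.4 nA

I_n = √(2qI·B)
2qI·B = 2 × 1.602×10⁻¹⁹ × 4.60×10⁻⁴ × 7.36×10⁵ = 1.08×10⁻¹⁶ A²
I_n = √(1.08×10⁻¹⁶) = 1.04×10⁻⁸ A = 10.4 nA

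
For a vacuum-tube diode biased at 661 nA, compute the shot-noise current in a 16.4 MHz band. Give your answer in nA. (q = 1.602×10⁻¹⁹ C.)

I_n = √(2qI·B)
2qI·B = 2 × 1.602×10⁻¹⁹ × 6.61×10⁻⁷ × 1.64×10⁷ = 3.47×10⁻¹⁸ A²
I_n = √(3.47×10⁻¹⁸) = 1.86×10⁻⁹ A = 1.86 nA

1.86 nA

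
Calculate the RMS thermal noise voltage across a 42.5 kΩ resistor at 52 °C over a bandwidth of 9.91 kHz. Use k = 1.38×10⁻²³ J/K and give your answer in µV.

2.75 µV

T = 52 °C + 273.15 = 325.15 K
V_n = √(4kTRB)
4kTRB = 4 × 1.38×10⁻²³ × 325.15 × 4.25×10⁴ × 9.91×10³ = 7.56×10⁻¹² V²
V_n = √(7.56×10⁻¹²) = 2.75×10⁻⁶ V = 2.75 µV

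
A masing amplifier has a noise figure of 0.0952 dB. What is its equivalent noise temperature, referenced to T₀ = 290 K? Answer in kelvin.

F = 10^(0.0952/10) = 1.02216
T_e = (F − 1)·T₀ = (1.02216 − 1) × 290 = 6.43 K

6.43 K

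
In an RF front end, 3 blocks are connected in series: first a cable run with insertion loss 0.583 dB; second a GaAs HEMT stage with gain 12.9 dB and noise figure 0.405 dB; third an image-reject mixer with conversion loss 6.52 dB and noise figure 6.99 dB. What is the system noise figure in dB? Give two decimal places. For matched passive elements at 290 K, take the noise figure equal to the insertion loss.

1.73 dB

Convert to linear (a loss of L dB is a gain of −L dB): F_i = 10^(NF_i/10), G_i = 10^(G_i,dB/10)
  Stage 1: F_1 = 10^(0.583/10) = 1.144, G_1 = 10^(−0.583/10) = 0.8744
  Stage 2: F_2 = 10^(0.405/10) = 1.098, G_2 = 10^(12.9/10) = 19.50
  Stage 3: F_3 = 10^(6.99/10) = 5.000, G_3 = 10^(−6.52/10) = 0.2228
Friis cascade:
  F = 1.144 + (1.098 − 1)/0.8744 + (5.000 − 1)/17.05 = 1.490
NF = 10 log₁₀(1.490) = 1.73 dB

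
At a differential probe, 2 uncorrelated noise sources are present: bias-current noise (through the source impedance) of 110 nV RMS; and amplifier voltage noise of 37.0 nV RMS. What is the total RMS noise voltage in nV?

Uncorrelated sources add in power (mean-square): V_tot = √(ΣV_i²)
V_tot = √[(1.10×10⁻⁷)² + (3.70×10⁻⁸)²] = 1.16×10⁻⁷ V = 116 nV

116 nV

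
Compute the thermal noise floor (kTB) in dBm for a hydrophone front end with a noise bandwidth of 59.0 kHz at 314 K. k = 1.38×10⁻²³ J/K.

−125.9 dBm

P_n = kTB = 1.38×10⁻²³ × 314 × 5.90×10⁴ = 2.56×10⁻¹⁶ W
In dBm: 10 log₁₀(2.56×10⁻¹⁶ / 10⁻³) = −125.9 dBm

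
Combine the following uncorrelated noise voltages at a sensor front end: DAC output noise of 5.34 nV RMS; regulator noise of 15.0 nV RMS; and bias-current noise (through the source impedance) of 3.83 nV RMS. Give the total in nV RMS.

16.4 nV

Uncorrelated sources add in power (mean-square): V_tot = √(ΣV_i²)
V_tot = √[(5.34×10⁻⁹)² + (1.50×10⁻⁸)² + (3.83×10⁻⁹)²] = 1.64×10⁻⁸ V = 16.4 nV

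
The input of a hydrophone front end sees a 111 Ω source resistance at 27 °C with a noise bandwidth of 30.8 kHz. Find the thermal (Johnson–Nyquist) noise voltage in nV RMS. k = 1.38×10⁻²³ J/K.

238 nV

T = 27 °C + 273.15 = 300.15 K
V_n = √(4kTRB)
4kTRB = 4 × 1.38×10⁻²³ × 300.15 × 1.11×10² × 3.08×10⁴ = 5.66×10⁻¹⁴ V²
V_n = √(5.66×10⁻¹⁴) = 2.38×10⁻⁷ V = 238 nV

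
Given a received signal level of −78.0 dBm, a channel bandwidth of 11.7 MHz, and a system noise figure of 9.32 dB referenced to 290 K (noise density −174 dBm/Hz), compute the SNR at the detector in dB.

Noise floor: N = −174 + 10 log₁₀(B) + NF
10 log₁₀(1.17×10⁷) = 70.68 dB
N = −174 + 70.68 + 9.32 = −94.00 dBm
SNR = P_sig − N = −78.0 − (−94.00) = 16.00 dB → 16.0 dB

16.0 dB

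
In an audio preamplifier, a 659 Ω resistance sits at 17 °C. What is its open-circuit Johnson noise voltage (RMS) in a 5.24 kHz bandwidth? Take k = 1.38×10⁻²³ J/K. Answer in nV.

235 nV

T = 17 °C + 273.15 = 290.15 K
V_n = √(4kTRB)
4kTRB = 4 × 1.38×10⁻²³ × 290.15 × 6.59×10² × 5.24×10³ = 5.53×10⁻¹⁴ V²
V_n = √(5.53×10⁻¹⁴) = 2.35×10⁻⁷ V = 235 nV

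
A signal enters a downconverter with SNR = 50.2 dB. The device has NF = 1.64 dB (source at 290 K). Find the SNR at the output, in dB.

48.56 dB

By definition F = SNR_in/SNR_out, so in dB: SNR_out = SNR_in − NF
SNR_out = 50.2 − 1.64 = 48.56 dB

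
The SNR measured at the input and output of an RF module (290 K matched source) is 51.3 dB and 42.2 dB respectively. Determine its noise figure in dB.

NF (dB) = SNR_in(dB) − SNR_out(dB) when the source is at T₀
NF = 51.3 − 42.2 = 9.1 dB

9.1 dB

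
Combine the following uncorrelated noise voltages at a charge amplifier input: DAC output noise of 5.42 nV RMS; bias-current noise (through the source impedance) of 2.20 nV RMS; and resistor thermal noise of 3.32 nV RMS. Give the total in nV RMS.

6.73 nV

Uncorrelated sources add in power (mean-square): V_tot = √(ΣV_i²)
V_tot = √[(5.42×10⁻⁹)² + (2.20×10⁻⁹)² + (3.32×10⁻⁹)²] = 6.73×10⁻⁹ V = 6.73 nV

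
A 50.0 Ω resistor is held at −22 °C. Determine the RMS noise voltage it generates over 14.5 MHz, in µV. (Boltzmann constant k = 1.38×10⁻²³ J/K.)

3.17 µV

T = −22 °C + 273.15 = 251.15 K
V_n = √(4kTRB)
4kTRB = 4 × 1.38×10⁻²³ × 251.15 × 5.00×10¹ × 1.45×10⁷ = 1.01×10⁻¹¹ V²
V_n = √(1.01×10⁻¹¹) = 3.17×10⁻⁶ V = 3.17 µV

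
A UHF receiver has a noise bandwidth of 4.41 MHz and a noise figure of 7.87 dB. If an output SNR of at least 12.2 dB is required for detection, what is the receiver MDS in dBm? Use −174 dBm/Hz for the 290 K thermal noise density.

Sensitivity = −174 + 10 log₁₀(B) + NF + SNR_min
= −174 + 66.44 + 7.87 + 12.2
= −87.49 dBm → −87.5 dBm

−87.5 dBm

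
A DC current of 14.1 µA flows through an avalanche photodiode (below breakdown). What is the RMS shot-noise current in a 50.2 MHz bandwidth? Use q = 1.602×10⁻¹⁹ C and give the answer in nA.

15.1 nA

I_n = √(2qI·B)
2qI·B = 2 × 1.602×10⁻¹⁹ × 1.41×10⁻⁵ × 5.02×10⁷ = 2.27×10⁻¹⁶ A²
I_n = √(2.27×10⁻¹⁶) = 1.51×10⁻⁸ A = 15.1 nA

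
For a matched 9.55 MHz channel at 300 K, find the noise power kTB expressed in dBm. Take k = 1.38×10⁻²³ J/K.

P_n = kTB = 1.38×10⁻²³ × 300 × 9.55×10⁶ = 3.95×10⁻¹⁴ W
In dBm: 10 log₁₀(3.95×10⁻¹⁴ / 10⁻³) = −104.0 dBm

−104.0 dBm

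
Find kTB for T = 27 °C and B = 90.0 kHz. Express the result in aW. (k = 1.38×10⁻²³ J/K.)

373 aW

T = 27 °C + 273.15 = 300.15 K
P_n = kTB = 1.38×10⁻²³ × 300.15 × 9.00×10⁴ = 3.73×10⁻¹⁶ W = 373 aW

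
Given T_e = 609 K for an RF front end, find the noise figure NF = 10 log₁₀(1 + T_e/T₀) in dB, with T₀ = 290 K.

F = 1 + T_e/T₀ = 1 + 609/290 = 3.1
NF = 10 log₁₀(3.1) = 4.91 dB

4.91 dB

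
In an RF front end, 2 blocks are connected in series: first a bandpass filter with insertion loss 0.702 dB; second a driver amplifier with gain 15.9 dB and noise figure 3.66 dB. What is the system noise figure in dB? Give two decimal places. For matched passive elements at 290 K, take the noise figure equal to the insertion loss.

Convert to linear (a loss of L dB is a gain of −L dB): F_i = 10^(NF_i/10), G_i = 10^(G_i,dB/10)
  Stage 1: F_1 = 10^(0.702/10) = 1.175, G_1 = 10^(−0.702/10) = 0.8507
  Stage 2: F_2 = 10^(3.66/10) = 2.323, G_2 = 10^(15.9/10) = 38.90
Friis cascade:
  F = 1.175 + (2.323 − 1)/0.8507 = 2.730
NF = 10 log₁₀(2.730) = 4.36 dB

4.36 dB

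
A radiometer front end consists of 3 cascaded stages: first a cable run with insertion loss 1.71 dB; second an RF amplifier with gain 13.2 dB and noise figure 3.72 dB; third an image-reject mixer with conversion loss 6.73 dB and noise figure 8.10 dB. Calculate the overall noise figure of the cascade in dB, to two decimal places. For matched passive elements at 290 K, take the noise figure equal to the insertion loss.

5.89 dB

Convert to linear (a loss of L dB is a gain of −L dB): F_i = 10^(NF_i/10), G_i = 10^(G_i,dB/10)
  Stage 1: F_1 = 10^(1.71/10) = 1.483, G_1 = 10^(−1.71/10) = 0.6745
  Stage 2: F_2 = 10^(3.72/10) = 2.355, G_2 = 10^(13.2/10) = 20.89
  Stage 3: F_3 = 10^(8.10/10) = 6.457, G_3 = 10^(−6.73/10) = 0.2123
Friis cascade:
  F = 1.483 + (2.355 − 1)/0.6745 + (6.457 − 1)/14.09 = 3.879
NF = 10 log₁₀(3.879) = 5.89 dB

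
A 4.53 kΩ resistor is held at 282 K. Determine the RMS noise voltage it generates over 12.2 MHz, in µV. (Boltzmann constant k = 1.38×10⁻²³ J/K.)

V_n = √(4kTRB)
4kTRB = 4 × 1.38×10⁻²³ × 282 × 4.53×10³ × 1.22×10⁷ = 8.60×10⁻¹⁰ V²
V_n = √(8.60×10⁻¹⁰) = 2.93×10⁻⁵ V = 29.3 µV

29.3 µV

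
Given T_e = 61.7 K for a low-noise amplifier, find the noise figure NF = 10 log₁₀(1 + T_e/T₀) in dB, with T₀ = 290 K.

F = 1 + T_e/T₀ = 1 + 61.7/290 = 1.21276
NF = 10 log₁₀(1.21276) = 0.838 dB

0.838 dB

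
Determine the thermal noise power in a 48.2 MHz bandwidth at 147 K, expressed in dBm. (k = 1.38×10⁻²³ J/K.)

−100.1 dBm

P_n = kTB = 1.38×10⁻²³ × 147 × 4.82×10⁷ = 9.78×10⁻¹⁴ W
In dBm: 10 log₁₀(9.78×10⁻¹⁴ / 10⁻³) = −100.1 dBm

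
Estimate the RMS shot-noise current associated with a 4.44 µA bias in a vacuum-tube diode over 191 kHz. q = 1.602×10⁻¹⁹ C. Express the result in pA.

I_n = √(2qI·B)
2qI·B = 2 × 1.602×10⁻¹⁹ × 4.44×10⁻⁶ × 1.91×10⁵ = 2.72×10⁻¹⁹ A²
I_n = √(2.72×10⁻¹⁹) = 5.21×10⁻¹⁰ A = 521 pA

521 pA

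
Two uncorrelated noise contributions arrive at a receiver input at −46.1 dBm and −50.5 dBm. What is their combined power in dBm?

−44.8 dBm

Convert to linear, add, convert back:
P₁ = 2.45×10⁻⁸ W, P₂ = 8.91×10⁻⁹ W
P_tot = 3.35×10⁻⁸ W → 10 log₁₀(P_tot / 10⁻³) = −44.8 dBm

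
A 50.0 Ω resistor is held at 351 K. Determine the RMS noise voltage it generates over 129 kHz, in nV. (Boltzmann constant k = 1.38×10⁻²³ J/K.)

354 nV

V_n = √(4kTRB)
4kTRB = 4 × 1.38×10⁻²³ × 351 × 5.00×10¹ × 1.29×10⁵ = 1.25×10⁻¹³ V²
V_n = √(1.25×10⁻¹³) = 3.54×10⁻⁷ V = 354 nV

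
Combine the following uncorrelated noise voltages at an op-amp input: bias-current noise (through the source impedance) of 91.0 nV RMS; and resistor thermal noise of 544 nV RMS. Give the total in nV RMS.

Uncorrelated sources add in power (mean-square): V_tot = √(ΣV_i²)
V_tot = √[(9.10×10⁻⁸)² + (5.44×10⁻⁷)²] = 5.52×10⁻⁷ V = 552 nV

552 nV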